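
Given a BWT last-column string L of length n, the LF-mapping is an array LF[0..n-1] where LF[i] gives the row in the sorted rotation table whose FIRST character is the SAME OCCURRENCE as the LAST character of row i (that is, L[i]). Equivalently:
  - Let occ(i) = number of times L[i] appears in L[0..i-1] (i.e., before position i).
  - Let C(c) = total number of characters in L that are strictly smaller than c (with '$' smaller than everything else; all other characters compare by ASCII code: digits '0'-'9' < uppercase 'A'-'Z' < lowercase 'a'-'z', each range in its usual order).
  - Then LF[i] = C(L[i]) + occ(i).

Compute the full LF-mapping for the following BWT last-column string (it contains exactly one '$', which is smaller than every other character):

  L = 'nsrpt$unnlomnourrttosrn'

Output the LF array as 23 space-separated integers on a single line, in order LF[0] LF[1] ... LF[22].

Char counts: '$':1, 'l':1, 'm':1, 'n':5, 'o':3, 'p':1, 'r':4, 's':2, 't':3, 'u':2
C (first-col start): C('$')=0, C('l')=1, C('m')=2, C('n')=3, C('o')=8, C('p')=11, C('r')=12, C('s')=16, C('t')=18, C('u')=21
L[0]='n': occ=0, LF[0]=C('n')+0=3+0=3
L[1]='s': occ=0, LF[1]=C('s')+0=16+0=16
L[2]='r': occ=0, LF[2]=C('r')+0=12+0=12
L[3]='p': occ=0, LF[3]=C('p')+0=11+0=11
L[4]='t': occ=0, LF[4]=C('t')+0=18+0=18
L[5]='$': occ=0, LF[5]=C('$')+0=0+0=0
L[6]='u': occ=0, LF[6]=C('u')+0=21+0=21
L[7]='n': occ=1, LF[7]=C('n')+1=3+1=4
L[8]='n': occ=2, LF[8]=C('n')+2=3+2=5
L[9]='l': occ=0, LF[9]=C('l')+0=1+0=1
L[10]='o': occ=0, LF[10]=C('o')+0=8+0=8
L[11]='m': occ=0, LF[11]=C('m')+0=2+0=2
L[12]='n': occ=3, LF[12]=C('n')+3=3+3=6
L[13]='o': occ=1, LF[13]=C('o')+1=8+1=9
L[14]='u': occ=1, LF[14]=C('u')+1=21+1=22
L[15]='r': occ=1, LF[15]=C('r')+1=12+1=13
L[16]='r': occ=2, LF[16]=C('r')+2=12+2=14
L[17]='t': occ=1, LF[17]=C('t')+1=18+1=19
L[18]='t': occ=2, LF[18]=C('t')+2=18+2=20
L[19]='o': occ=2, LF[19]=C('o')+2=8+2=10
L[20]='s': occ=1, LF[20]=C('s')+1=16+1=17
L[21]='r': occ=3, LF[21]=C('r')+3=12+3=15
L[22]='n': occ=4, LF[22]=C('n')+4=3+4=7

Answer: 3 16 12 11 18 0 21 4 5 1 8 2 6 9 22 13 14 19 20 10 17 15 7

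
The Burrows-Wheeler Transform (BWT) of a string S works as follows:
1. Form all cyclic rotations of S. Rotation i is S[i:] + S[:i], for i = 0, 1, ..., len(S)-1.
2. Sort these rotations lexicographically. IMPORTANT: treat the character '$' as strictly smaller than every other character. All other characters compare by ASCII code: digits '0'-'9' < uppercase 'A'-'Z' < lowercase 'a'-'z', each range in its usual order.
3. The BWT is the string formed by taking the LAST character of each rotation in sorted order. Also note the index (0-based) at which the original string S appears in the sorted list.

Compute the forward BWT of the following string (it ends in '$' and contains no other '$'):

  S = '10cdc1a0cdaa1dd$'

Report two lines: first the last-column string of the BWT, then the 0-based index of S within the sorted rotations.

Answer: da1$ca1add00dcc1
3

Derivation:
All 16 rotations (rotation i = S[i:]+S[:i]):
  rot[0] = 10cdc1a0cdaa1dd$
  rot[1] = 0cdc1a0cdaa1dd$1
  rot[2] = cdc1a0cdaa1dd$10
  rot[3] = dc1a0cdaa1dd$10c
  rot[4] = c1a0cdaa1dd$10cd
  rot[5] = 1a0cdaa1dd$10cdc
  rot[6] = a0cdaa1dd$10cdc1
  rot[7] = 0cdaa1dd$10cdc1a
  rot[8] = cdaa1dd$10cdc1a0
  rot[9] = daa1dd$10cdc1a0c
  rot[10] = aa1dd$10cdc1a0cd
  rot[11] = a1dd$10cdc1a0cda
  rot[12] = 1dd$10cdc1a0cdaa
  rot[13] = dd$10cdc1a0cdaa1
  rot[14] = d$10cdc1a0cdaa1d
  rot[15] = $10cdc1a0cdaa1dd
Sorted (with $ < everything):
  sorted[0] = $10cdc1a0cdaa1dd  (last char: 'd')
  sorted[1] = 0cdaa1dd$10cdc1a  (last char: 'a')
  sorted[2] = 0cdc1a0cdaa1dd$1  (last char: '1')
  sorted[3] = 10cdc1a0cdaa1dd$  (last char: '$')
  sorted[4] = 1a0cdaa1dd$10cdc  (last char: 'c')
  sorted[5] = 1dd$10cdc1a0cdaa  (last char: 'a')
  sorted[6] = a0cdaa1dd$10cdc1  (last char: '1')
  sorted[7] = a1dd$10cdc1a0cda  (last char: 'a')
  sorted[8] = aa1dd$10cdc1a0cd  (last char: 'd')
  sorted[9] = c1a0cdaa1dd$10cd  (last char: 'd')
  sorted[10] = cdaa1dd$10cdc1a0  (last char: '0')
  sorted[11] = cdc1a0cdaa1dd$10  (last char: '0')
  sorted[12] = d$10cdc1a0cdaa1d  (last char: 'd')
  sorted[13] = daa1dd$10cdc1a0c  (last char: 'c')
  sorted[14] = dc1a0cdaa1dd$10c  (last char: 'c')
  sorted[15] = dd$10cdc1a0cdaa1  (last char: '1')
Last column: da1$ca1add00dcc1
Original string S is at sorted index 3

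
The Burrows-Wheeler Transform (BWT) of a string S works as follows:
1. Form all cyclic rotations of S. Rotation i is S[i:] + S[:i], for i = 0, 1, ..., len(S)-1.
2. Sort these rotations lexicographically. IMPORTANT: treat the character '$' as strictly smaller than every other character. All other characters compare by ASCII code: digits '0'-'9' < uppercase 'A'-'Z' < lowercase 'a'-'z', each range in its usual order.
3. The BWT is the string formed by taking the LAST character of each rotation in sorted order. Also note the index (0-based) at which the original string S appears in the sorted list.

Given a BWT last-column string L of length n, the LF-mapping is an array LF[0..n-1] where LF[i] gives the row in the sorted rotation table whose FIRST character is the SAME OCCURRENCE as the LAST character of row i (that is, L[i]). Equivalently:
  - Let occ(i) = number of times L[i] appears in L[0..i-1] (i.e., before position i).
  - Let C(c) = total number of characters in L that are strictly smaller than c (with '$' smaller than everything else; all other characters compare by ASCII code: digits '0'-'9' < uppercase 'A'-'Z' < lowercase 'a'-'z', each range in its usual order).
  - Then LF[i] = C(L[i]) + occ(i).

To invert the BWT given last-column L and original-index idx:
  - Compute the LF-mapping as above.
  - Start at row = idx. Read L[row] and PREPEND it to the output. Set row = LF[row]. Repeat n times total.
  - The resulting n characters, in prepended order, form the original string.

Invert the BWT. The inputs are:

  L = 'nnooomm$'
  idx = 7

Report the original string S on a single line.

LF mapping: 3 4 5 6 7 1 2 0
Walk LF starting at row 7, prepending L[row]:
  step 1: row=7, L[7]='$', prepend. Next row=LF[7]=0
  step 2: row=0, L[0]='n', prepend. Next row=LF[0]=3
  step 3: row=3, L[3]='o', prepend. Next row=LF[3]=6
  step 4: row=6, L[6]='m', prepend. Next row=LF[6]=2
  step 5: row=2, L[2]='o', prepend. Next row=LF[2]=5
  step 6: row=5, L[5]='m', prepend. Next row=LF[5]=1
  step 7: row=1, L[1]='n', prepend. Next row=LF[1]=4
  step 8: row=4, L[4]='o', prepend. Next row=LF[4]=7
Reversed output: onmomon$

Answer: onmomon$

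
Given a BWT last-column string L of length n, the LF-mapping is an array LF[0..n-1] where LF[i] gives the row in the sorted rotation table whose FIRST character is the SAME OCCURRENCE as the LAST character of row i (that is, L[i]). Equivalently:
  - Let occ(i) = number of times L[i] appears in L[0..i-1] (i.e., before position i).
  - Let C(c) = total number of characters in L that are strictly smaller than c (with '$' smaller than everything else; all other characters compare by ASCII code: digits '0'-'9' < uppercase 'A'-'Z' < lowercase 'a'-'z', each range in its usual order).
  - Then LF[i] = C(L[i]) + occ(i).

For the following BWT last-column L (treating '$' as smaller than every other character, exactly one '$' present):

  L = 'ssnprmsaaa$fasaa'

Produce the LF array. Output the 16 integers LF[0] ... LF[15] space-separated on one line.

Answer: 12 13 9 10 11 8 14 1 2 3 0 7 4 15 5 6

Derivation:
Char counts: '$':1, 'a':6, 'f':1, 'm':1, 'n':1, 'p':1, 'r':1, 's':4
C (first-col start): C('$')=0, C('a')=1, C('f')=7, C('m')=8, C('n')=9, C('p')=10, C('r')=11, C('s')=12
L[0]='s': occ=0, LF[0]=C('s')+0=12+0=12
L[1]='s': occ=1, LF[1]=C('s')+1=12+1=13
L[2]='n': occ=0, LF[2]=C('n')+0=9+0=9
L[3]='p': occ=0, LF[3]=C('p')+0=10+0=10
L[4]='r': occ=0, LF[4]=C('r')+0=11+0=11
L[5]='m': occ=0, LF[5]=C('m')+0=8+0=8
L[6]='s': occ=2, LF[6]=C('s')+2=12+2=14
L[7]='a': occ=0, LF[7]=C('a')+0=1+0=1
L[8]='a': occ=1, LF[8]=C('a')+1=1+1=2
L[9]='a': occ=2, LF[9]=C('a')+2=1+2=3
L[10]='$': occ=0, LF[10]=C('$')+0=0+0=0
L[11]='f': occ=0, LF[11]=C('f')+0=7+0=7
L[12]='a': occ=3, LF[12]=C('a')+3=1+3=4
L[13]='s': occ=3, LF[13]=C('s')+3=12+3=15
L[14]='a': occ=4, LF[14]=C('a')+4=1+4=5
L[15]='a': occ=5, LF[15]=C('a')+5=1+5=6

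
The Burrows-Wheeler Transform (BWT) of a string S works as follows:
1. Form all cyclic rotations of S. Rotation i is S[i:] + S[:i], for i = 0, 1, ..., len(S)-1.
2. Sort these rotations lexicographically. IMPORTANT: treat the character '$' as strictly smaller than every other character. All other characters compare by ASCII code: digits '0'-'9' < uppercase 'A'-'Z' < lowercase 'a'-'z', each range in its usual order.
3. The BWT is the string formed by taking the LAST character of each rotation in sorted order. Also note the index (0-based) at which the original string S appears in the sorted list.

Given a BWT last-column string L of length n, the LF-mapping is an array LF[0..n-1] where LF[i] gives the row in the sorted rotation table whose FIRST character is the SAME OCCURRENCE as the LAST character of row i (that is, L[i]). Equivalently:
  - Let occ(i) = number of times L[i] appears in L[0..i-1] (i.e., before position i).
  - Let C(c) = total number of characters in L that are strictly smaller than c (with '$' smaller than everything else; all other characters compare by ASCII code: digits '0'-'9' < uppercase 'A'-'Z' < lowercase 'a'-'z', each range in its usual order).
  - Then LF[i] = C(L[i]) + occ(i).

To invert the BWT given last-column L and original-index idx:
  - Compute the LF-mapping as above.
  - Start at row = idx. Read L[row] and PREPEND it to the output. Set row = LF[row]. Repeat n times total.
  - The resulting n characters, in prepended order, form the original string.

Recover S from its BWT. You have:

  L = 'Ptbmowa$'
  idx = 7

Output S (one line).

Answer: wombatP$

Derivation:
LF mapping: 1 6 3 4 5 7 2 0
Walk LF starting at row 7, prepending L[row]:
  step 1: row=7, L[7]='$', prepend. Next row=LF[7]=0
  step 2: row=0, L[0]='P', prepend. Next row=LF[0]=1
  step 3: row=1, L[1]='t', prepend. Next row=LF[1]=6
  step 4: row=6, L[6]='a', prepend. Next row=LF[6]=2
  step 5: row=2, L[2]='b', prepend. Next row=LF[2]=3
  step 6: row=3, L[3]='m', prepend. Next row=LF[3]=4
  step 7: row=4, L[4]='o', prepend. Next row=LF[4]=5
  step 8: row=5, L[5]='w', prepend. Next row=LF[5]=7
Reversed output: wombatP$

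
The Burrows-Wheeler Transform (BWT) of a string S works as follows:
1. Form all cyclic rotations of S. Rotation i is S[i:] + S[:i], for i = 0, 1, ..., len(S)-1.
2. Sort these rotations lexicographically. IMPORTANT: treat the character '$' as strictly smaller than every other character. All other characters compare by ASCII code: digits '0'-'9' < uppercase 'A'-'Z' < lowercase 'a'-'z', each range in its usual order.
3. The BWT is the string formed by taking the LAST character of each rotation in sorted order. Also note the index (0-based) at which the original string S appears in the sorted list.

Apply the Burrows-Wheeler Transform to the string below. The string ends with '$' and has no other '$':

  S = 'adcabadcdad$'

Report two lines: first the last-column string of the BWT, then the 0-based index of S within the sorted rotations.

All 12 rotations (rotation i = S[i:]+S[:i]):
  rot[0] = adcabadcdad$
  rot[1] = dcabadcdad$a
  rot[2] = cabadcdad$ad
  rot[3] = abadcdad$adc
  rot[4] = badcdad$adca
  rot[5] = adcdad$adcab
  rot[6] = dcdad$adcaba
  rot[7] = cdad$adcabad
  rot[8] = dad$adcabadc
  rot[9] = ad$adcabadcd
  rot[10] = d$adcabadcda
  rot[11] = $adcabadcdad
Sorted (with $ < everything):
  sorted[0] = $adcabadcdad  (last char: 'd')
  sorted[1] = abadcdad$adc  (last char: 'c')
  sorted[2] = ad$adcabadcd  (last char: 'd')
  sorted[3] = adcabadcdad$  (last char: '$')
  sorted[4] = adcdad$adcab  (last char: 'b')
  sorted[5] = badcdad$adca  (last char: 'a')
  sorted[6] = cabadcdad$ad  (last char: 'd')
  sorted[7] = cdad$adcabad  (last char: 'd')
  sorted[8] = d$adcabadcda  (last char: 'a')
  sorted[9] = dad$adcabadc  (last char: 'c')
  sorted[10] = dcabadcdad$a  (last char: 'a')
  sorted[11] = dcdad$adcaba  (last char: 'a')
Last column: dcd$baddacaa
Original string S is at sorted index 3

Answer: dcd$baddacaa
3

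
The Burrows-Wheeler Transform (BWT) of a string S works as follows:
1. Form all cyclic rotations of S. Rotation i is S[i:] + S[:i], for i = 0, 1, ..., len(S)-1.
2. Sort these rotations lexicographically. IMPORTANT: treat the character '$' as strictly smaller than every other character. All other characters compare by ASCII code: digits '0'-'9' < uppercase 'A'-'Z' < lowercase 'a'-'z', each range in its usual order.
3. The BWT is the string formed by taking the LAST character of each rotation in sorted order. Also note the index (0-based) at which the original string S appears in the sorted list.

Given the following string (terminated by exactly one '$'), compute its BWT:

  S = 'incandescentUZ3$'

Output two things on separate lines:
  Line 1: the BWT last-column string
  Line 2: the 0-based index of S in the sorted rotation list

All 16 rotations (rotation i = S[i:]+S[:i]):
  rot[0] = incandescentUZ3$
  rot[1] = ncandescentUZ3$i
  rot[2] = candescentUZ3$in
  rot[3] = andescentUZ3$inc
  rot[4] = ndescentUZ3$inca
  rot[5] = descentUZ3$incan
  rot[6] = escentUZ3$incand
  rot[7] = scentUZ3$incande
  rot[8] = centUZ3$incandes
  rot[9] = entUZ3$incandesc
  rot[10] = ntUZ3$incandesce
  rot[11] = tUZ3$incandescen
  rot[12] = UZ3$incandescent
  rot[13] = Z3$incandescentU
  rot[14] = 3$incandescentUZ
  rot[15] = $incandescentUZ3
Sorted (with $ < everything):
  sorted[0] = $incandescentUZ3  (last char: '3')
  sorted[1] = 3$incandescentUZ  (last char: 'Z')
  sorted[2] = UZ3$incandescent  (last char: 't')
  sorted[3] = Z3$incandescentU  (last char: 'U')
  sorted[4] = andescentUZ3$inc  (last char: 'c')
  sorted[5] = candescentUZ3$in  (last char: 'n')
  sorted[6] = centUZ3$incandes  (last char: 's')
  sorted[7] = descentUZ3$incan  (last char: 'n')
  sorted[8] = entUZ3$incandesc  (last char: 'c')
  sorted[9] = escentUZ3$incand  (last char: 'd')
  sorted[10] = incandescentUZ3$  (last char: '$')
  sorted[11] = ncandescentUZ3$i  (last char: 'i')
  sorted[12] = ndescentUZ3$inca  (last char: 'a')
  sorted[13] = ntUZ3$incandesce  (last char: 'e')
  sorted[14] = scentUZ3$incande  (last char: 'e')
  sorted[15] = tUZ3$incandescen  (last char: 'n')
Last column: 3ZtUcnsncd$iaeen
Original string S is at sorted index 10

Answer: 3ZtUcnsncd$iaeen
10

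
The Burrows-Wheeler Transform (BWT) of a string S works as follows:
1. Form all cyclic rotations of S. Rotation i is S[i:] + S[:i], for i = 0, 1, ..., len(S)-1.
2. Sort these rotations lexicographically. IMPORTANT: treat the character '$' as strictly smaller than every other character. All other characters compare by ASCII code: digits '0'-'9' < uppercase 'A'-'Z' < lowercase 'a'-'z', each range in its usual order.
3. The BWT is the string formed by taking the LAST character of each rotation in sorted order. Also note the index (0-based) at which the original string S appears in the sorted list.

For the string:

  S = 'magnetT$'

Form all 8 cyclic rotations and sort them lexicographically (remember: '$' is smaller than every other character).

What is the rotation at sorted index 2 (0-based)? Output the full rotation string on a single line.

Answer: agnetT$m

Derivation:
All 8 rotations (rotation i = S[i:]+S[:i]):
  rot[0] = magnetT$
  rot[1] = agnetT$m
  rot[2] = gnetT$ma
  rot[3] = netT$mag
  rot[4] = etT$magn
  rot[5] = tT$magne
  rot[6] = T$magnet
  rot[7] = $magnetT
Sorted (with $ < everything):
  sorted[0] = $magnetT
  sorted[1] = T$magnet
  sorted[2] = agnetT$m
  sorted[3] = etT$magn
  sorted[4] = gnetT$ma
  sorted[5] = magnetT$
  sorted[6] = netT$mag
  sorted[7] = tT$magne
sorted[2] = agnetT$m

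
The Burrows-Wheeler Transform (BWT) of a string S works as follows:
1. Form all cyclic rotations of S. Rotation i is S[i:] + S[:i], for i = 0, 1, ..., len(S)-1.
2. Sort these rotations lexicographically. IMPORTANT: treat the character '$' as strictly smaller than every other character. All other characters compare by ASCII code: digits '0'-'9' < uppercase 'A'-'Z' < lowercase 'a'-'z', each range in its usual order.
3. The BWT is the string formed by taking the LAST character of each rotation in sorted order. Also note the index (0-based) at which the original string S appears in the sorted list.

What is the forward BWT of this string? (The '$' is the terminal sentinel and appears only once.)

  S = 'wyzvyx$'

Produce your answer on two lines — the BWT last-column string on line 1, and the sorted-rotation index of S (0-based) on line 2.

All 7 rotations (rotation i = S[i:]+S[:i]):
  rot[0] = wyzvyx$
  rot[1] = yzvyx$w
  rot[2] = zvyx$wy
  rot[3] = vyx$wyz
  rot[4] = yx$wyzv
  rot[5] = x$wyzvy
  rot[6] = $wyzvyx
Sorted (with $ < everything):
  sorted[0] = $wyzvyx  (last char: 'x')
  sorted[1] = vyx$wyz  (last char: 'z')
  sorted[2] = wyzvyx$  (last char: '$')
  sorted[3] = x$wyzvy  (last char: 'y')
  sorted[4] = yx$wyzv  (last char: 'v')
  sorted[5] = yzvyx$w  (last char: 'w')
  sorted[6] = zvyx$wy  (last char: 'y')
Last column: xz$yvwy
Original string S is at sorted index 2

Answer: xz$yvwy
2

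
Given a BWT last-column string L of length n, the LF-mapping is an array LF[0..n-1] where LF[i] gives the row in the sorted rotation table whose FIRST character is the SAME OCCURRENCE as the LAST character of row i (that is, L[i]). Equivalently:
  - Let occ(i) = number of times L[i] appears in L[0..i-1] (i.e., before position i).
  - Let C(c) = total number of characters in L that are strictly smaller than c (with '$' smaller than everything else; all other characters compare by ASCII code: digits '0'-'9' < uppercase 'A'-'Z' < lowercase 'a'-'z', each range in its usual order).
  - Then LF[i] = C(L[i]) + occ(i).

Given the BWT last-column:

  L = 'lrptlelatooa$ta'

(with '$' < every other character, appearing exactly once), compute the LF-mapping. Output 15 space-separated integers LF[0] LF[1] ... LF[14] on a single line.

Char counts: '$':1, 'a':3, 'e':1, 'l':3, 'o':2, 'p':1, 'r':1, 't':3
C (first-col start): C('$')=0, C('a')=1, C('e')=4, C('l')=5, C('o')=8, C('p')=10, C('r')=11, C('t')=12
L[0]='l': occ=0, LF[0]=C('l')+0=5+0=5
L[1]='r': occ=0, LF[1]=C('r')+0=11+0=11
L[2]='p': occ=0, LF[2]=C('p')+0=10+0=10
L[3]='t': occ=0, LF[3]=C('t')+0=12+0=12
L[4]='l': occ=1, LF[4]=C('l')+1=5+1=6
L[5]='e': occ=0, LF[5]=C('e')+0=4+0=4
L[6]='l': occ=2, LF[6]=C('l')+2=5+2=7
L[7]='a': occ=0, LF[7]=C('a')+0=1+0=1
L[8]='t': occ=1, LF[8]=C('t')+1=12+1=13
L[9]='o': occ=0, LF[9]=C('o')+0=8+0=8
L[10]='o': occ=1, LF[10]=C('o')+1=8+1=9
L[11]='a': occ=1, LF[11]=C('a')+1=1+1=2
L[12]='$': occ=0, LF[12]=C('$')+0=0+0=0
L[13]='t': occ=2, LF[13]=C('t')+2=12+2=14
L[14]='a': occ=2, LF[14]=C('a')+2=1+2=3

Answer: 5 11 10 12 6 4 7 1 13 8 9 2 0 14 3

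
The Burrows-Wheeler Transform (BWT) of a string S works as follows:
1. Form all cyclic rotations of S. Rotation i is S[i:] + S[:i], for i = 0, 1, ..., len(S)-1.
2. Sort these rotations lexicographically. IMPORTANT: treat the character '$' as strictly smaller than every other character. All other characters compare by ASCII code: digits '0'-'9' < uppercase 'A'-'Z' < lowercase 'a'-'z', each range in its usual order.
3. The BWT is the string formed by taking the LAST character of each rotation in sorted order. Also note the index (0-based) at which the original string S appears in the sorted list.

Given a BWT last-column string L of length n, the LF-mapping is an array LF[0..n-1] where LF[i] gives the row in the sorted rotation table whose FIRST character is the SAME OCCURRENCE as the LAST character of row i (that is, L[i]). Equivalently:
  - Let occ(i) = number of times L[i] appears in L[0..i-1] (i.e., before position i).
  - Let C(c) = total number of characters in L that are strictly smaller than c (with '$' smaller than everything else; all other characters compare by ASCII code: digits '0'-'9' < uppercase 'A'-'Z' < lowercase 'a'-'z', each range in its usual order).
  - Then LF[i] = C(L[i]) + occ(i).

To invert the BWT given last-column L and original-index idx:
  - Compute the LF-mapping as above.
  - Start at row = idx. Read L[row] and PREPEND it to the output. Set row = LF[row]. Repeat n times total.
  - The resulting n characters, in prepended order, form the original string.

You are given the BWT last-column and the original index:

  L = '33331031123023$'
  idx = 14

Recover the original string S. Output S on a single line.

Answer: 33303112323013$

Derivation:
LF mapping: 8 9 10 11 3 1 12 4 5 6 13 2 7 14 0
Walk LF starting at row 14, prepending L[row]:
  step 1: row=14, L[14]='$', prepend. Next row=LF[14]=0
  step 2: row=0, L[0]='3', prepend. Next row=LF[0]=8
  step 3: row=8, L[8]='1', prepend. Next row=LF[8]=5
  step 4: row=5, L[5]='0', prepend. Next row=LF[5]=1
  step 5: row=1, L[1]='3', prepend. Next row=LF[1]=9
  step 6: row=9, L[9]='2', prepend. Next row=LF[9]=6
  step 7: row=6, L[6]='3', prepend. Next row=LF[6]=12
  step 8: row=12, L[12]='2', prepend. Next row=LF[12]=7
  step 9: row=7, L[7]='1', prepend. Next row=LF[7]=4
  step 10: row=4, L[4]='1', prepend. Next row=LF[4]=3
  step 11: row=3, L[3]='3', prepend. Next row=LF[3]=11
  step 12: row=11, L[11]='0', prepend. Next row=LF[11]=2
  step 13: row=2, L[2]='3', prepend. Next row=LF[2]=10
  step 14: row=10, L[10]='3', prepend. Next row=LF[10]=13
  step 15: row=13, L[13]='3', prepend. Next row=LF[13]=14
Reversed output: 33303112323013$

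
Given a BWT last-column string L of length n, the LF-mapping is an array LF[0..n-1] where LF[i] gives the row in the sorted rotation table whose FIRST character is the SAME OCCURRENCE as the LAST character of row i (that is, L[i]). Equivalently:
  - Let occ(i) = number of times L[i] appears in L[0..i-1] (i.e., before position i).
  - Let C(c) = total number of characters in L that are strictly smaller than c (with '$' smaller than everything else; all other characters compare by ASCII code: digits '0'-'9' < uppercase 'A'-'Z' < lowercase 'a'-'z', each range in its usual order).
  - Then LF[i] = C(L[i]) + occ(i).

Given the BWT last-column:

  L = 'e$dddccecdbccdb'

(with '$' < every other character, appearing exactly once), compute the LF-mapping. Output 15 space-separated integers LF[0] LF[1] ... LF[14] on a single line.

Answer: 13 0 8 9 10 3 4 14 5 11 1 6 7 12 2

Derivation:
Char counts: '$':1, 'b':2, 'c':5, 'd':5, 'e':2
C (first-col start): C('$')=0, C('b')=1, C('c')=3, C('d')=8, C('e')=13
L[0]='e': occ=0, LF[0]=C('e')+0=13+0=13
L[1]='$': occ=0, LF[1]=C('$')+0=0+0=0
L[2]='d': occ=0, LF[2]=C('d')+0=8+0=8
L[3]='d': occ=1, LF[3]=C('d')+1=8+1=9
L[4]='d': occ=2, LF[4]=C('d')+2=8+2=10
L[5]='c': occ=0, LF[5]=C('c')+0=3+0=3
L[6]='c': occ=1, LF[6]=C('c')+1=3+1=4
L[7]='e': occ=1, LF[7]=C('e')+1=13+1=14
L[8]='c': occ=2, LF[8]=C('c')+2=3+2=5
L[9]='d': occ=3, LF[9]=C('d')+3=8+3=11
L[10]='b': occ=0, LF[10]=C('b')+0=1+0=1
L[11]='c': occ=3, LF[11]=C('c')+3=3+3=6
L[12]='c': occ=4, LF[12]=C('c')+4=3+4=7
L[13]='d': occ=4, LF[13]=C('d')+4=8+4=12
L[14]='b': occ=1, LF[14]=C('b')+1=1+1=2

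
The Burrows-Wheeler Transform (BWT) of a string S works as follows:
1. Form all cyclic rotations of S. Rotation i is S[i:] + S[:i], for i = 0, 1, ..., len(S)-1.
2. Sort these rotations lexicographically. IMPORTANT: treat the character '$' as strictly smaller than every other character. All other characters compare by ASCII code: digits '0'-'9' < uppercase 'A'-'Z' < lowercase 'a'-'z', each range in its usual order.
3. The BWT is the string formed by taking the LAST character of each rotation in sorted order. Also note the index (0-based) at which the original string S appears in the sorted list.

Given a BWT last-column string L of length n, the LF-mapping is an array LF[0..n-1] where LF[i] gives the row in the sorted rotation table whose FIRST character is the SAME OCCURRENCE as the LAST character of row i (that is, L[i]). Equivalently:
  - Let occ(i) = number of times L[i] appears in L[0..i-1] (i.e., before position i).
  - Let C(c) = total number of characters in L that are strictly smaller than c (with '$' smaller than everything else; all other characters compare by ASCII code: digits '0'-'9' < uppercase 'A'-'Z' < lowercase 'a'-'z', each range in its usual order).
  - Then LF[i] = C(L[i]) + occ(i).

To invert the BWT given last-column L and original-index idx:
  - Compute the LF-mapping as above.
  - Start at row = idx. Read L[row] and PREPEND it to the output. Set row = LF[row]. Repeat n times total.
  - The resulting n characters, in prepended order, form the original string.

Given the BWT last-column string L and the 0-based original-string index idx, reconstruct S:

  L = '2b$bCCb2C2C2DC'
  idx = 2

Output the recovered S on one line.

LF mapping: 1 11 0 12 5 6 13 2 7 3 8 4 10 9
Walk LF starting at row 2, prepending L[row]:
  step 1: row=2, L[2]='$', prepend. Next row=LF[2]=0
  step 2: row=0, L[0]='2', prepend. Next row=LF[0]=1
  step 3: row=1, L[1]='b', prepend. Next row=LF[1]=11
  step 4: row=11, L[11]='2', prepend. Next row=LF[11]=4
  step 5: row=4, L[4]='C', prepend. Next row=LF[4]=5
  step 6: row=5, L[5]='C', prepend. Next row=LF[5]=6
  step 7: row=6, L[6]='b', prepend. Next row=LF[6]=13
  step 8: row=13, L[13]='C', prepend. Next row=LF[13]=9
  step 9: row=9, L[9]='2', prepend. Next row=LF[9]=3
  step 10: row=3, L[3]='b', prepend. Next row=LF[3]=12
  step 11: row=12, L[12]='D', prepend. Next row=LF[12]=10
  step 12: row=10, L[10]='C', prepend. Next row=LF[10]=8
  step 13: row=8, L[8]='C', prepend. Next row=LF[8]=7
  step 14: row=7, L[7]='2', prepend. Next row=LF[7]=2
Reversed output: 2CCDb2CbCC2b2$

Answer: 2CCDb2CbCC2b2$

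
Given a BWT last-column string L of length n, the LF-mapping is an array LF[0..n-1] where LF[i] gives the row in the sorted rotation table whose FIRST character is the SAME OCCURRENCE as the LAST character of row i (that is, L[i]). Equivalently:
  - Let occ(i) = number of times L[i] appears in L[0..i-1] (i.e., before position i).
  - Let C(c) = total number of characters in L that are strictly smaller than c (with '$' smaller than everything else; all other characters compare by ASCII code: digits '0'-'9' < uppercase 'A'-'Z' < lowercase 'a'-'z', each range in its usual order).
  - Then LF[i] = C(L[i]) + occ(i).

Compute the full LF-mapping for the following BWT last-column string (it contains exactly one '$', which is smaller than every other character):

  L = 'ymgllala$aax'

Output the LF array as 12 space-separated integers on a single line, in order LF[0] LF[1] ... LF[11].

Char counts: '$':1, 'a':4, 'g':1, 'l':3, 'm':1, 'x':1, 'y':1
C (first-col start): C('$')=0, C('a')=1, C('g')=5, C('l')=6, C('m')=9, C('x')=10, C('y')=11
L[0]='y': occ=0, LF[0]=C('y')+0=11+0=11
L[1]='m': occ=0, LF[1]=C('m')+0=9+0=9
L[2]='g': occ=0, LF[2]=C('g')+0=5+0=5
L[3]='l': occ=0, LF[3]=C('l')+0=6+0=6
L[4]='l': occ=1, LF[4]=C('l')+1=6+1=7
L[5]='a': occ=0, LF[5]=C('a')+0=1+0=1
L[6]='l': occ=2, LF[6]=C('l')+2=6+2=8
L[7]='a': occ=1, LF[7]=C('a')+1=1+1=2
L[8]='$': occ=0, LF[8]=C('$')+0=0+0=0
L[9]='a': occ=2, LF[9]=C('a')+2=1+2=3
L[10]='a': occ=3, LF[10]=C('a')+3=1+3=4
L[11]='x': occ=0, LF[11]=C('x')+0=10+0=10

Answer: 11 9 5 6 7 1 8 2 0 3 4 10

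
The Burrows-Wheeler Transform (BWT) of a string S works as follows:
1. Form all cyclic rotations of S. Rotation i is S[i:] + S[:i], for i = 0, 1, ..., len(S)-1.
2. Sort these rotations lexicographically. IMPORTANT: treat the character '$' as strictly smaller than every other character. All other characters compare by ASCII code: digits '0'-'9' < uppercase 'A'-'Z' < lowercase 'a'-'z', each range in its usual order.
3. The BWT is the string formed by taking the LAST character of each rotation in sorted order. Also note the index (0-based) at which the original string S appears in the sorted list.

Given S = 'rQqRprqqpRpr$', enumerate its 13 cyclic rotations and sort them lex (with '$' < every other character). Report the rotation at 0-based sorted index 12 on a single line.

All 13 rotations (rotation i = S[i:]+S[:i]):
  rot[0] = rQqRprqqpRpr$
  rot[1] = QqRprqqpRpr$r
  rot[2] = qRprqqpRpr$rQ
  rot[3] = RprqqpRpr$rQq
  rot[4] = prqqpRpr$rQqR
  rot[5] = rqqpRpr$rQqRp
  rot[6] = qqpRpr$rQqRpr
  rot[7] = qpRpr$rQqRprq
  rot[8] = pRpr$rQqRprqq
  rot[9] = Rpr$rQqRprqqp
  rot[10] = pr$rQqRprqqpR
  rot[11] = r$rQqRprqqpRp
  rot[12] = $rQqRprqqpRpr
Sorted (with $ < everything):
  sorted[0] = $rQqRprqqpRpr
  sorted[1] = QqRprqqpRpr$r
  sorted[2] = Rpr$rQqRprqqp
  sorted[3] = RprqqpRpr$rQq
  sorted[4] = pRpr$rQqRprqq
  sorted[5] = pr$rQqRprqqpR
  sorted[6] = prqqpRpr$rQqR
  sorted[7] = qRprqqpRpr$rQ
  sorted[8] = qpRpr$rQqRprq
  sorted[9] = qqpRpr$rQqRpr
  sorted[10] = r$rQqRprqqpRp
  sorted[11] = rQqRprqqpRpr$
  sorted[12] = rqqpRpr$rQqRp
sorted[12] = rqqpRpr$rQqRp

Answer: rqqpRpr$rQqRp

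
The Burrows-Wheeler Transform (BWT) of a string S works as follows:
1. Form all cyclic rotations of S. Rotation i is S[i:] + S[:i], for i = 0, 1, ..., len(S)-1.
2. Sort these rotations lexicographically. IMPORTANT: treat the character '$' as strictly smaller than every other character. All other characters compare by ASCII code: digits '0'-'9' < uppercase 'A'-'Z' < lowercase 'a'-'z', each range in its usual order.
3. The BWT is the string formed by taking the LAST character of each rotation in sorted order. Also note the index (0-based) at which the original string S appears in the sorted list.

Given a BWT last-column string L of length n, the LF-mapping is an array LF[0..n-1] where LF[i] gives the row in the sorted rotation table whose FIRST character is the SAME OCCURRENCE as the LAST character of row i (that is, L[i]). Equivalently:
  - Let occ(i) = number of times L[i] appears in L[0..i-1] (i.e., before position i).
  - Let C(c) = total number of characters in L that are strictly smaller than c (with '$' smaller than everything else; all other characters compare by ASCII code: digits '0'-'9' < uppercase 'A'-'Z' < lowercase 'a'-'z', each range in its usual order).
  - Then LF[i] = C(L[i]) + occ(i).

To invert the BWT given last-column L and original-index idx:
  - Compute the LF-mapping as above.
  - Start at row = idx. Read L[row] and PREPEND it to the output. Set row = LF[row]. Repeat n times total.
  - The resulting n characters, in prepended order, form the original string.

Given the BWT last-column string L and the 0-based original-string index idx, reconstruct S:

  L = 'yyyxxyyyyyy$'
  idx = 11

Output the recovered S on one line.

LF mapping: 3 4 5 1 2 6 7 8 9 10 11 0
Walk LF starting at row 11, prepending L[row]:
  step 1: row=11, L[11]='$', prepend. Next row=LF[11]=0
  step 2: row=0, L[0]='y', prepend. Next row=LF[0]=3
  step 3: row=3, L[3]='x', prepend. Next row=LF[3]=1
  step 4: row=1, L[1]='y', prepend. Next row=LF[1]=4
  step 5: row=4, L[4]='x', prepend. Next row=LF[4]=2
  step 6: row=2, L[2]='y', prepend. Next row=LF[2]=5
  step 7: row=5, L[5]='y', prepend. Next row=LF[5]=6
  step 8: row=6, L[6]='y', prepend. Next row=LF[6]=7
  step 9: row=7, L[7]='y', prepend. Next row=LF[7]=8
  step 10: row=8, L[8]='y', prepend. Next row=LF[8]=9
  step 11: row=9, L[9]='y', prepend. Next row=LF[9]=10
  step 12: row=10, L[10]='y', prepend. Next row=LF[10]=11
Reversed output: yyyyyyyxyxy$

Answer: yyyyyyyxyxy$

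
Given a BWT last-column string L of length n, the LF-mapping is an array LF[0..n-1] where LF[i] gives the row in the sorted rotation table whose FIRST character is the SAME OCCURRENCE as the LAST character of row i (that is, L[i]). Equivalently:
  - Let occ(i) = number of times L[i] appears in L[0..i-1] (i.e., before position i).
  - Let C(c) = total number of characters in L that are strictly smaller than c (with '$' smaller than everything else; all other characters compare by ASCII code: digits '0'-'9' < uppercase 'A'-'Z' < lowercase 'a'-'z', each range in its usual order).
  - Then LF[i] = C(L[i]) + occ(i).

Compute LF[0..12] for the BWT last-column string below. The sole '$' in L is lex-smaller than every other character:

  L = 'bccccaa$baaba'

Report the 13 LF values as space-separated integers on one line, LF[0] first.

Char counts: '$':1, 'a':5, 'b':3, 'c':4
C (first-col start): C('$')=0, C('a')=1, C('b')=6, C('c')=9
L[0]='b': occ=0, LF[0]=C('b')+0=6+0=6
L[1]='c': occ=0, LF[1]=C('c')+0=9+0=9
L[2]='c': occ=1, LF[2]=C('c')+1=9+1=10
L[3]='c': occ=2, LF[3]=C('c')+2=9+2=11
L[4]='c': occ=3, LF[4]=C('c')+3=9+3=12
L[5]='a': occ=0, LF[5]=C('a')+0=1+0=1
L[6]='a': occ=1, LF[6]=C('a')+1=1+1=2
L[7]='$': occ=0, LF[7]=C('$')+0=0+0=0
L[8]='b': occ=1, LF[8]=C('b')+1=6+1=7
L[9]='a': occ=2, LF[9]=C('a')+2=1+2=3
L[10]='a': occ=3, LF[10]=C('a')+3=1+3=4
L[11]='b': occ=2, LF[11]=C('b')+2=6+2=8
L[12]='a': occ=4, LF[12]=C('a')+4=1+4=5

Answer: 6 9 10 11 12 1 2 0 7 3 4 8 5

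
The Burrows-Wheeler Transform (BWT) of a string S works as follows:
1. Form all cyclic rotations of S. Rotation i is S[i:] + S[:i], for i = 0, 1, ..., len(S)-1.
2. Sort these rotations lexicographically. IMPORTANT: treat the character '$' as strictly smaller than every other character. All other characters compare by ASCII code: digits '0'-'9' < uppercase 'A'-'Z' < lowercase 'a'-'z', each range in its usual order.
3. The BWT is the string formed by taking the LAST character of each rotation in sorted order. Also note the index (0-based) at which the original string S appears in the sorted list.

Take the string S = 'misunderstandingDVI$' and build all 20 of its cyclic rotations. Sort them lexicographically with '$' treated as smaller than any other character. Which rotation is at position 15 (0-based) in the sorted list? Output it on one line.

All 20 rotations (rotation i = S[i:]+S[:i]):
  rot[0] = misunderstandingDVI$
  rot[1] = isunderstandingDVI$m
  rot[2] = sunderstandingDVI$mi
  rot[3] = understandingDVI$mis
  rot[4] = nderstandingDVI$misu
  rot[5] = derstandingDVI$misun
  rot[6] = erstandingDVI$misund
  rot[7] = rstandingDVI$misunde
  rot[8] = standingDVI$misunder
  rot[9] = tandingDVI$misunders
  rot[10] = andingDVI$misunderst
  rot[11] = ndingDVI$misundersta
  rot[12] = dingDVI$misunderstan
  rot[13] = ingDVI$misunderstand
  rot[14] = ngDVI$misunderstandi
  rot[15] = gDVI$misunderstandin
  rot[16] = DVI$misunderstanding
  rot[17] = VI$misunderstandingD
  rot[18] = I$misunderstandingDV
  rot[19] = $misunderstandingDVI
Sorted (with $ < everything):
  sorted[0] = $misunderstandingDVI
  sorted[1] = DVI$misunderstanding
  sorted[2] = I$misunderstandingDV
  sorted[3] = VI$misunderstandingD
  sorted[4] = andingDVI$misunderst
  sorted[5] = derstandingDVI$misun
  sorted[6] = dingDVI$misunderstan
  sorted[7] = erstandingDVI$misund
  sorted[8] = gDVI$misunderstandin
  sorted[9] = ingDVI$misunderstand
  sorted[10] = isunderstandingDVI$m
  sorted[11] = misunderstandingDVI$
  sorted[12] = nderstandingDVI$misu
  sorted[13] = ndingDVI$misundersta
  sorted[14] = ngDVI$misunderstandi
  sorted[15] = rstandingDVI$misunde
  sorted[16] = standingDVI$misunder
  sorted[17] = sunderstandingDVI$mi
  sorted[18] = tandingDVI$misunders
  sorted[19] = understandingDVI$mis
sorted[15] = rstandingDVI$misunde

Answer: rstandingDVI$misunde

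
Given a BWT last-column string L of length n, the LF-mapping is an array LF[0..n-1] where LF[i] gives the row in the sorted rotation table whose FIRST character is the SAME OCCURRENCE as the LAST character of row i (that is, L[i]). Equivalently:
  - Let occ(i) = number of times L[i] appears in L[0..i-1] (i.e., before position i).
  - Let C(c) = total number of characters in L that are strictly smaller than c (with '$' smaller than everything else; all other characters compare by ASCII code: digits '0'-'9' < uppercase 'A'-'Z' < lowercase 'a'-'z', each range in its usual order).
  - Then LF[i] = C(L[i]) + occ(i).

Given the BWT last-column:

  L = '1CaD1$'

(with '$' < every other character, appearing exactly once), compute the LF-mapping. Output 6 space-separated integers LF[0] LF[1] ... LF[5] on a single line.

Answer: 1 3 5 4 2 0

Derivation:
Char counts: '$':1, '1':2, 'C':1, 'D':1, 'a':1
C (first-col start): C('$')=0, C('1')=1, C('C')=3, C('D')=4, C('a')=5
L[0]='1': occ=0, LF[0]=C('1')+0=1+0=1
L[1]='C': occ=0, LF[1]=C('C')+0=3+0=3
L[2]='a': occ=0, LF[2]=C('a')+0=5+0=5
L[3]='D': occ=0, LF[3]=C('D')+0=4+0=4
L[4]='1': occ=1, LF[4]=C('1')+1=1+1=2
L[5]='$': occ=0, LF[5]=C('$')+0=0+0=0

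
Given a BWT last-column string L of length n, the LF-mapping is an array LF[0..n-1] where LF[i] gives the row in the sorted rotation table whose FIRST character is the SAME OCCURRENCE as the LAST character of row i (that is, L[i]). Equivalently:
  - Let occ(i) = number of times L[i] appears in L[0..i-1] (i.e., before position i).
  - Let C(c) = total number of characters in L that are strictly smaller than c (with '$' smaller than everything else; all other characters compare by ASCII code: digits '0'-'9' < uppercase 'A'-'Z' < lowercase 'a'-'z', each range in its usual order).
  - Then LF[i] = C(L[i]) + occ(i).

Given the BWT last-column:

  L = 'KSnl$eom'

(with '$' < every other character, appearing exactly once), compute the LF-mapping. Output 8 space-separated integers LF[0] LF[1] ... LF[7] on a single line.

Char counts: '$':1, 'K':1, 'S':1, 'e':1, 'l':1, 'm':1, 'n':1, 'o':1
C (first-col start): C('$')=0, C('K')=1, C('S')=2, C('e')=3, C('l')=4, C('m')=5, C('n')=6, C('o')=7
L[0]='K': occ=0, LF[0]=C('K')+0=1+0=1
L[1]='S': occ=0, LF[1]=C('S')+0=2+0=2
L[2]='n': occ=0, LF[2]=C('n')+0=6+0=6
L[3]='l': occ=0, LF[3]=C('l')+0=4+0=4
L[4]='$': occ=0, LF[4]=C('$')+0=0+0=0
L[5]='e': occ=0, LF[5]=C('e')+0=3+0=3
L[6]='o': occ=0, LF[6]=C('o')+0=7+0=7
L[7]='m': occ=0, LF[7]=C('m')+0=5+0=5

Answer: 1 2 6 4 0 3 7 5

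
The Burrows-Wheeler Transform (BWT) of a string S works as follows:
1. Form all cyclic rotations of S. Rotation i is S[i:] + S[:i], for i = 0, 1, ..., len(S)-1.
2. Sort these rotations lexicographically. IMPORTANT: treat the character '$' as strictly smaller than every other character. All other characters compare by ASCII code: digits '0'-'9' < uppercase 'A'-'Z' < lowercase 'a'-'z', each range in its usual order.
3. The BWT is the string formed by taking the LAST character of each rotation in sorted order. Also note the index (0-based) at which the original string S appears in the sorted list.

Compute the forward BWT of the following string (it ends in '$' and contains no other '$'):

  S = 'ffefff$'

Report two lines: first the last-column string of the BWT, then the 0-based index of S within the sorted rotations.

All 7 rotations (rotation i = S[i:]+S[:i]):
  rot[0] = ffefff$
  rot[1] = fefff$f
  rot[2] = efff$ff
  rot[3] = fff$ffe
  rot[4] = ff$ffef
  rot[5] = f$ffeff
  rot[6] = $ffefff
Sorted (with $ < everything):
  sorted[0] = $ffefff  (last char: 'f')
  sorted[1] = efff$ff  (last char: 'f')
  sorted[2] = f$ffeff  (last char: 'f')
  sorted[3] = fefff$f  (last char: 'f')
  sorted[4] = ff$ffef  (last char: 'f')
  sorted[5] = ffefff$  (last char: '$')
  sorted[6] = fff$ffe  (last char: 'e')
Last column: fffff$e
Original string S is at sorted index 5

Answer: fffff$e
5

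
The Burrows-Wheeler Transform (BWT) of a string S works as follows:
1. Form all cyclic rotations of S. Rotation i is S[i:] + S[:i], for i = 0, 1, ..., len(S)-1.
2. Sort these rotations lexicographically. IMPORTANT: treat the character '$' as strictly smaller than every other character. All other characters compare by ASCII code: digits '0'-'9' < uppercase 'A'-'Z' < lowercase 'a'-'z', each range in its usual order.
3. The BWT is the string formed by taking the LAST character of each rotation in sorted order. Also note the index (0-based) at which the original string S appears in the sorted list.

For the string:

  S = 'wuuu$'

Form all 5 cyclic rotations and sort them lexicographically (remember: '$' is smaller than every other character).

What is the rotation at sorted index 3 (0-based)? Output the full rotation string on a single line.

Answer: uuu$w

Derivation:
All 5 rotations (rotation i = S[i:]+S[:i]):
  rot[0] = wuuu$
  rot[1] = uuu$w
  rot[2] = uu$wu
  rot[3] = u$wuu
  rot[4] = $wuuu
Sorted (with $ < everything):
  sorted[0] = $wuuu
  sorted[1] = u$wuu
  sorted[2] = uu$wu
  sorted[3] = uuu$w
  sorted[4] = wuuu$
sorted[3] = uuu$w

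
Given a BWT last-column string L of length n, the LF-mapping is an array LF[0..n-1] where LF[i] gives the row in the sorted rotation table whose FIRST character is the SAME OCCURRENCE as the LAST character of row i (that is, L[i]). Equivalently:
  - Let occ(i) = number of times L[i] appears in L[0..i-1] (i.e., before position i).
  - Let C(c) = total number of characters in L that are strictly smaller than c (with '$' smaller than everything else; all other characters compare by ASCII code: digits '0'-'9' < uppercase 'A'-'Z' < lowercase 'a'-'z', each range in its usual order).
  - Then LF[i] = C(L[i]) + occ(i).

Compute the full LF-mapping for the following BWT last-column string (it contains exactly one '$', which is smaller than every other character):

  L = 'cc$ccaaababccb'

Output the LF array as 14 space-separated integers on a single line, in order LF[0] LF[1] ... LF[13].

Answer: 8 9 0 10 11 1 2 3 5 4 6 12 13 7

Derivation:
Char counts: '$':1, 'a':4, 'b':3, 'c':6
C (first-col start): C('$')=0, C('a')=1, C('b')=5, C('c')=8
L[0]='c': occ=0, LF[0]=C('c')+0=8+0=8
L[1]='c': occ=1, LF[1]=C('c')+1=8+1=9
L[2]='$': occ=0, LF[2]=C('$')+0=0+0=0
L[3]='c': occ=2, LF[3]=C('c')+2=8+2=10
L[4]='c': occ=3, LF[4]=C('c')+3=8+3=11
L[5]='a': occ=0, LF[5]=C('a')+0=1+0=1
L[6]='a': occ=1, LF[6]=C('a')+1=1+1=2
L[7]='a': occ=2, LF[7]=C('a')+2=1+2=3
L[8]='b': occ=0, LF[8]=C('b')+0=5+0=5
L[9]='a': occ=3, LF[9]=C('a')+3=1+3=4
L[10]='b': occ=1, LF[10]=C('b')+1=5+1=6
L[11]='c': occ=4, LF[11]=C('c')+4=8+4=12
L[12]='c': occ=5, LF[12]=C('c')+5=8+5=13
L[13]='b': occ=2, LF[13]=C('b')+2=5+2=7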